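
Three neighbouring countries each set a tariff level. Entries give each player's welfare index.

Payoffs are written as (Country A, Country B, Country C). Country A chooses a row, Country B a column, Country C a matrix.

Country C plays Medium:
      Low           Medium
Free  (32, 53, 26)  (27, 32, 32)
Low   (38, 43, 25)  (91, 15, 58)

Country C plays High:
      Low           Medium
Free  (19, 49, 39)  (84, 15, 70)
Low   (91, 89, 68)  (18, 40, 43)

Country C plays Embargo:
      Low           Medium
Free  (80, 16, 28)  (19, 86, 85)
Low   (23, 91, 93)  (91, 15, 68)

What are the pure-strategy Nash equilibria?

There is no pure-strategy Nash equilibrium.

(Free, Low, Medium): Country A can switch to Low (32 → 38). Not NE.
(Free, Low, High): Country A can switch to Low (19 → 91). Not NE.
(Free, Low, Embargo): Country B can switch to Medium (16 → 86). Not NE.
(Free, Medium, Medium): Country A can switch to Low (27 → 91). Not NE.
(Free, Medium, High): Country B can switch to Low (15 → 49). Not NE.
(Free, Medium, Embargo): Country A can switch to Low (19 → 91). Not NE.
(The remaining 6 profiles each have a profitable deviation by the same check.)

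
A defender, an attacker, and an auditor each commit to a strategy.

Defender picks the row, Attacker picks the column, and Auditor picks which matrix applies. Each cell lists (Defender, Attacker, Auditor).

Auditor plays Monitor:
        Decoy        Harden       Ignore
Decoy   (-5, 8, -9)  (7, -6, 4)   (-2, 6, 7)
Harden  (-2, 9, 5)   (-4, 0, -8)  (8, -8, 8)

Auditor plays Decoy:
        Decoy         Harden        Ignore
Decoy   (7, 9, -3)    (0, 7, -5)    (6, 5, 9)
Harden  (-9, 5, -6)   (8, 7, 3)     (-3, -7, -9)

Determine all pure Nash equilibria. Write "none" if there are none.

Mark each player's best response to every combination of opponents' strategies; a profile where every player is best-responding is a pure Nash equilibrium.
Defender against (Decoy, Monitor): payoffs -5, -2 → best response Harden.
Defender against (Decoy, Decoy): payoffs 7, -9 → best response Decoy.
Defender against (Harden, Monitor): payoffs 7, -4 → best response Decoy.
Defender against (Harden, Decoy): payoffs 0, 8 → best response Harden.
Defender against (Ignore, Monitor): payoffs -2, 8 → best response Harden.
Defender against (Ignore, Decoy): payoffs 6, -3 → best response Decoy.
Attacker against (Decoy, Monitor): payoffs 8, -6, 6 → best response Decoy.
Attacker against (Decoy, Decoy): payoffs 9, 7, 5 → best response Decoy.
Attacker against (Harden, Monitor): payoffs 9, 0, -8 → best response Decoy.
Attacker against (Harden, Decoy): payoffs 5, 7, -7 → best response Harden.
Auditor against (Decoy, Decoy): payoffs -9, -3 → best response Decoy.
Auditor against (Decoy, Harden): payoffs 4, -5 → best response Monitor.
Auditor against (Decoy, Ignore): payoffs 7, 9 → best response Decoy.
Auditor against (Harden, Decoy): payoffs 5, -6 → best response Monitor.
Auditor against (Harden, Harden): payoffs -8, 3 → best response Decoy.
Auditor against (Harden, Ignore): payoffs 8, -9 → best response Monitor.
Mutual best responses: (Decoy, Decoy, Decoy); (Harden, Decoy, Monitor); (Harden, Harden, Decoy).

(Decoy, Decoy, Decoy), (Harden, Decoy, Monitor), (Harden, Harden, Decoy)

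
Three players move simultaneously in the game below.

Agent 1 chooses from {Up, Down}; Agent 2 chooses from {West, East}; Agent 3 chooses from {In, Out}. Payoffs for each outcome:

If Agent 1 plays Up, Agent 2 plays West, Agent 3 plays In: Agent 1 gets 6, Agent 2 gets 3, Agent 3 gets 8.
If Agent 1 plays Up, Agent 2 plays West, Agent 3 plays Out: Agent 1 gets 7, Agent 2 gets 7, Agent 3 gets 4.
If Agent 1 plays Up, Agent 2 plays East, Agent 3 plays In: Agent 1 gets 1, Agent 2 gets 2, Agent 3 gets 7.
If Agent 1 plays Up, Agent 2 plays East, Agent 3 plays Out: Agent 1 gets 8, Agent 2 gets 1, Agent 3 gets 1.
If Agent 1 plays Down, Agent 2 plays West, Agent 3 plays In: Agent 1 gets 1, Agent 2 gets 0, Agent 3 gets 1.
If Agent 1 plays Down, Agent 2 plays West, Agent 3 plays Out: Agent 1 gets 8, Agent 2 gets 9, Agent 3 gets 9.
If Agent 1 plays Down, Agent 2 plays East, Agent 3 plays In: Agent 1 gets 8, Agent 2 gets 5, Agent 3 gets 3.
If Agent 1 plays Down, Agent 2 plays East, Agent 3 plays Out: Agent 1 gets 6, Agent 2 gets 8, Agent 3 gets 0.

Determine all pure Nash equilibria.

Pure-strategy Nash equilibria: (Up, West, In), (Down, West, Out), (Down, East, In)

(Up, West, In): Agent 1 gets 6, best alternative 1; Agent 2 gets 3, best alternative 2; Agent 3 gets 8, best alternative 4. No profitable deviation — NE.
(Up, West, Out): Agent 1 can switch to Down (7 → 8). Not NE.
(Up, East, In): Agent 1 can switch to Down (1 → 8). Not NE.
(Up, East, Out): Agent 2 can switch to West (1 → 7). Not NE.
(Down, West, In): Agent 1 can switch to Up (1 → 6). Not NE.
(Down, West, Out): Agent 1 gets 8, best alternative 7; Agent 2 gets 9, best alternative 8; Agent 3 gets 9, best alternative 1. No profitable deviation — NE.
(Down, East, In): Agent 1 gets 8, best alternative 1; Agent 2 gets 5, best alternative 0; Agent 3 gets 3, best alternative 0. No profitable deviation — NE.
(Down, East, Out): Agent 1 can switch to Up (6 → 8). Not NE.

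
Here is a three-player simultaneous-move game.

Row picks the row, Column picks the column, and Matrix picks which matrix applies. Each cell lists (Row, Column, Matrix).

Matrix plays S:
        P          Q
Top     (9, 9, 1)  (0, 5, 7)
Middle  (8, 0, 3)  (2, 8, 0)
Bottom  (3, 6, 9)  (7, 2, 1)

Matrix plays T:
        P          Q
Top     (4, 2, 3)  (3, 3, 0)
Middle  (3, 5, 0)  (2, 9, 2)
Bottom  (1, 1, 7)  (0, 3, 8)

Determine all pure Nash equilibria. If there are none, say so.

Row against (P, S): payoffs 9, 8, 3 → best response Top.
Row against (P, T): payoffs 4, 3, 1 → best response Top.
Row against (Q, S): payoffs 0, 2, 7 → best response Bottom.
Row against (Q, T): payoffs 3, 2, 0 → best response Top.
Column against (Top, S): payoffs 9, 5 → best response P.
Column against (Top, T): payoffs 2, 3 → best response Q.
Column against (Middle, S): payoffs 0, 8 → best response Q.
Column against (Middle, T): payoffs 5, 9 → best response Q.
Column against (Bottom, S): payoffs 6, 2 → best response P.
Column against (Bottom, T): payoffs 1, 3 → best response Q.
Matrix against (Top, P): payoffs 1, 3 → best response T.
Matrix against (Top, Q): payoffs 7, 0 → best response S.
Matrix against (Middle, P): payoffs 3, 0 → best response S.
Matrix against (Middle, Q): payoffs 0, 2 → best response T.
Matrix against (Bottom, P): payoffs 9, 7 → best response S.
Matrix against (Bottom, Q): payoffs 1, 8 → best response T.
No profile is a mutual best response for all players.

No pure-strategy Nash equilibrium.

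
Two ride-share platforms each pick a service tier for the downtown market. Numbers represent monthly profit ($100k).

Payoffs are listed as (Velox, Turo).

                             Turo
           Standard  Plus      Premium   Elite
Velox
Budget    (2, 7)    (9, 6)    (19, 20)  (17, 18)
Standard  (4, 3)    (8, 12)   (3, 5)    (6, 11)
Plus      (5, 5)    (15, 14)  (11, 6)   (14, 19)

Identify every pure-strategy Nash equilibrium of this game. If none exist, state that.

The unique pure-strategy Nash equilibrium is (Budget, Premium).

(Budget, Standard): Velox can switch to Standard (2 → 4). Not NE.
(Budget, Plus): Velox can switch to Plus (9 → 15). Not NE.
(Budget, Premium): Velox gets 19, best alternative 11; Turo gets 20, best alternative 18. No profitable deviation — NE.
(Budget, Elite): Turo can switch to Premium (18 → 20). Not NE.
(Standard, Standard): Velox can switch to Plus (4 → 5). Not NE.
(Standard, Plus): Velox can switch to Budget (8 → 9). Not NE.
(Standard, Premium): Velox can switch to Budget (3 → 19). Not NE.
(Standard, Elite): Velox can switch to Budget (6 → 17). Not NE.
(Plus, Standard): Turo can switch to Plus (5 → 14). Not NE.
(Plus, Plus): Turo can switch to Elite (14 → 19). Not NE.
(Plus, Premium): Velox can switch to Budget (11 → 19). Not NE.
(The remaining 1 profile has a profitable deviation by the same check.)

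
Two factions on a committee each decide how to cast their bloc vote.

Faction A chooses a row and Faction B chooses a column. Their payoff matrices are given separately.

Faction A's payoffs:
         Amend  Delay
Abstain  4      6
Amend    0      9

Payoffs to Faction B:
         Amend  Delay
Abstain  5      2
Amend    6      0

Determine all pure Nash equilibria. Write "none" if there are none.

For each strategy profile, look for a profitable unilateral deviation.
(Abstain, Amend): Faction A gets 4, best alternative 0; Faction B gets 5, best alternative 2. No profitable deviation — NE.
(Abstain, Delay): Faction A can switch to Amend (6 → 9). Not NE.
(Amend, Amend): Faction A can switch to Abstain (0 → 4). Not NE.
(Amend, Delay): Faction B can switch to Amend (0 → 6). Not NE.

(Abstain, Amend)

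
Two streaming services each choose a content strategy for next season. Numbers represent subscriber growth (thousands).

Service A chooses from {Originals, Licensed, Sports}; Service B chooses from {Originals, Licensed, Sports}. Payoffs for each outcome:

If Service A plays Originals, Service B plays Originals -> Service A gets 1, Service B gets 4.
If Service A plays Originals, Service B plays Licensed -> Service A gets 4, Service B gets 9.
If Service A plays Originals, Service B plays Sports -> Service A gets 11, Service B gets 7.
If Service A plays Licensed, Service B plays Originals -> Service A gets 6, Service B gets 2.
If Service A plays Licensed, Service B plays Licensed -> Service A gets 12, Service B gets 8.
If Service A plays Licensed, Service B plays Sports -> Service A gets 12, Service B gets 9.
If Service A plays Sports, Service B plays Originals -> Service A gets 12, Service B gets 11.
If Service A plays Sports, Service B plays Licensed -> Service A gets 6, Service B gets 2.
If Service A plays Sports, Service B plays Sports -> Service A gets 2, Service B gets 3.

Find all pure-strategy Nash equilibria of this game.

Service A against Originals: payoffs 1, 6, 12 → best response Sports.
Service A against Licensed: payoffs 4, 12, 6 → best response Licensed.
Service A against Sports: payoffs 11, 12, 2 → best response Licensed.
Service B against Originals: payoffs 4, 9, 7 → best response Licensed.
Service B against Licensed: payoffs 2, 8, 9 → best response Sports.
Service B against Sports: payoffs 11, 2, 3 → best response Originals.
Mutual best responses: (Licensed, Sports); (Sports, Originals).

(Licensed, Sports) and (Sports, Originals)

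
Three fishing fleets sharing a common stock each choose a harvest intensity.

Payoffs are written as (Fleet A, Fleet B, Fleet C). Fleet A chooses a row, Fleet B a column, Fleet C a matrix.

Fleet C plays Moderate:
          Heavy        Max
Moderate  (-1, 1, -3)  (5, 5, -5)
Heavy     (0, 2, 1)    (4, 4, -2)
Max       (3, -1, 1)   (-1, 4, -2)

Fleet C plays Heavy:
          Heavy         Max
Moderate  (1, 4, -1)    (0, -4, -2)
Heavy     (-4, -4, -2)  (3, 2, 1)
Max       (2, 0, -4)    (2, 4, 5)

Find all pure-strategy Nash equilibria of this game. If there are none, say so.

Fleet A against (Heavy, Moderate): payoffs -1, 0, 3 → best response Max.
Fleet A against (Heavy, Heavy): payoffs 1, -4, 2 → best response Max.
Fleet A against (Max, Moderate): payoffs 5, 4, -1 → best response Moderate.
Fleet A against (Max, Heavy): payoffs 0, 3, 2 → best response Heavy.
Fleet B against (Moderate, Moderate): payoffs 1, 5 → best response Max.
Fleet B against (Moderate, Heavy): payoffs 4, -4 → best response Heavy.
Fleet B against (Heavy, Moderate): payoffs 2, 4 → best response Max.
Fleet B against (Heavy, Heavy): payoffs -4, 2 → best response Max.
Fleet B against (Max, Moderate): payoffs -1, 4 → best response Max.
Fleet B against (Max, Heavy): payoffs 0, 4 → best response Max.
Fleet C against (Moderate, Heavy): payoffs -3, -1 → best response Heavy.
Fleet C against (Moderate, Max): payoffs -5, -2 → best response Heavy.
Fleet C against (Heavy, Heavy): payoffs 1, -2 → best response Moderate.
Fleet C against (Heavy, Max): payoffs -2, 1 → best response Heavy.
Fleet C against (Max, Heavy): payoffs 1, -4 → best response Moderate.
Fleet C against (Max, Max): payoffs -2, 5 → best response Heavy.
Mutual best responses: (Heavy, Max, Heavy).

(Heavy, Max, Heavy)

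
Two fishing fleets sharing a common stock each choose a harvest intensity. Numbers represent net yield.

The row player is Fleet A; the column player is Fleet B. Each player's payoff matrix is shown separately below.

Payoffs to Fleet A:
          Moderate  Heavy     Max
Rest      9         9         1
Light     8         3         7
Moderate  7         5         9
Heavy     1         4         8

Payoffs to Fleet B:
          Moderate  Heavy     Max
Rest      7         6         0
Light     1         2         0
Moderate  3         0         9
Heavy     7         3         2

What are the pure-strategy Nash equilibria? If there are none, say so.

The pure Nash equilibria are (Rest, Moderate) and (Moderate, Max).

(Rest, Moderate): Fleet A gets 9, best alternative 8; Fleet B gets 7, best alternative 6. No profitable deviation — NE.
(Rest, Heavy): Fleet B can switch to Moderate (6 → 7). Not NE.
(Rest, Max): Fleet A can switch to Light (1 → 7). Not NE.
(Light, Moderate): Fleet A can switch to Rest (8 → 9). Not NE.
(Light, Heavy): Fleet A can switch to Rest (3 → 9). Not NE.
(Light, Max): Fleet A can switch to Moderate (7 → 9). Not NE.
(Moderate, Moderate): Fleet A can switch to Rest (7 → 9). Not NE.
(Moderate, Heavy): Fleet A can switch to Rest (5 → 9). Not NE.
(Moderate, Max): Fleet A gets 9, best alternative 8; Fleet B gets 9, best alternative 3. No profitable deviation — NE.
(Heavy, Moderate): Fleet A can switch to Rest (1 → 9). Not NE.
(Heavy, Heavy): Fleet A can switch to Rest (4 → 9). Not NE.
(Heavy, Max): Fleet A can switch to Moderate (8 → 9). Not NE.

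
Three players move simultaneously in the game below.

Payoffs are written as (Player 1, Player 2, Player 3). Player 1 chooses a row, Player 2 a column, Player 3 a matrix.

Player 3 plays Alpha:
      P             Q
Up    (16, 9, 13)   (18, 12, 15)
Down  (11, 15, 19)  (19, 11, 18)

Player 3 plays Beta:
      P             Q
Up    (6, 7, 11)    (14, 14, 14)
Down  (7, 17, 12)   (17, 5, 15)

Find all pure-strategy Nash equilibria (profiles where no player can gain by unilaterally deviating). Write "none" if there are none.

This game has no pure Nash equilibrium.

Player 1 against (P, Alpha): payoffs 16, 11 → best response Up.
Player 1 against (P, Beta): payoffs 6, 7 → best response Down.
Player 1 against (Q, Alpha): payoffs 18, 19 → best response Down.
Player 1 against (Q, Beta): payoffs 14, 17 → best response Down.
Player 2 against (Up, Alpha): payoffs 9, 12 → best response Q.
Player 2 against (Up, Beta): payoffs 7, 14 → best response Q.
Player 2 against (Down, Alpha): payoffs 15, 11 → best response P.
Player 2 against (Down, Beta): payoffs 17, 5 → best response P.
Player 3 against (Up, P): payoffs 13, 11 → best response Alpha.
Player 3 against (Up, Q): payoffs 15, 14 → best response Alpha.
Player 3 against (Down, P): payoffs 19, 12 → best response Alpha.
Player 3 against (Down, Q): payoffs 18, 15 → best response Alpha.
No profile is a mutual best response for all players.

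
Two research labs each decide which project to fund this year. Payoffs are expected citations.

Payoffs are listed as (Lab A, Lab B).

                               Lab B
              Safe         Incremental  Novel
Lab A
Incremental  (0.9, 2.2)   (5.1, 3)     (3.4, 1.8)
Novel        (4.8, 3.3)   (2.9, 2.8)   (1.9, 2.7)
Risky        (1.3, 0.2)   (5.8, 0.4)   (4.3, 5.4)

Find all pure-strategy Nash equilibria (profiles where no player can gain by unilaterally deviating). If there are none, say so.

(Novel, Safe) and (Risky, Novel)

(Incremental, Safe): Lab A can switch to Novel (0.9 → 4.8). Not NE.
(Incremental, Incremental): Lab A can switch to Risky (5.1 → 5.8). Not NE.
(Incremental, Novel): Lab A can switch to Risky (3.4 → 4.3). Not NE.
(Novel, Safe): Lab A gets 4.8, best alternative 1.3; Lab B gets 3.3, best alternative 2.8. No profitable deviation — NE.
(Novel, Incremental): Lab A can switch to Incremental (2.9 → 5.1). Not NE.
(Novel, Novel): Lab A can switch to Incremental (1.9 → 3.4). Not NE.
(Risky, Safe): Lab A can switch to Novel (1.3 → 4.8). Not NE.
(Risky, Incremental): Lab B can switch to Novel (0.4 → 5.4). Not NE.
(Risky, Novel): Lab A gets 4.3, best alternative 3.4; Lab B gets 5.4, best alternative 0.4. No profitable deviation — NE.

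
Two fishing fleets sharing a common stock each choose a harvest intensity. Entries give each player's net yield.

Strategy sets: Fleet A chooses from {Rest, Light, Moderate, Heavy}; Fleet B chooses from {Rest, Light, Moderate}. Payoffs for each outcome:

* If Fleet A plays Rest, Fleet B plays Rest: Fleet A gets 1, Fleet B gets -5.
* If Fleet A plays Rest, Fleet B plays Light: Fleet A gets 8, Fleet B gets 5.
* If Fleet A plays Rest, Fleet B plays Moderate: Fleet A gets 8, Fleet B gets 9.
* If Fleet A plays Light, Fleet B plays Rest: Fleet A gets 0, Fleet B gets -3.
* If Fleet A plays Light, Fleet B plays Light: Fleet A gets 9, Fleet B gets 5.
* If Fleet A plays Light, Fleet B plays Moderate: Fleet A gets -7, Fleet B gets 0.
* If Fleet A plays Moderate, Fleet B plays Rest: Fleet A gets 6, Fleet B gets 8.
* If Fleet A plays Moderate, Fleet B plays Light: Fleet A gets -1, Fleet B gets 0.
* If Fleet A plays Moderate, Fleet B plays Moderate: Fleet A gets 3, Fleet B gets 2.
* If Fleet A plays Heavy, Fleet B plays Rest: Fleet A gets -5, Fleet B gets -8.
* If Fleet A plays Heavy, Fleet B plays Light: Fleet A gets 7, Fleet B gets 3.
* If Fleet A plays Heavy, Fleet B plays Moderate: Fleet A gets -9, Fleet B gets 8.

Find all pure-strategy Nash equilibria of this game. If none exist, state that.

Pure-strategy Nash equilibria: (Rest, Moderate), (Light, Light), (Moderate, Rest)

Fleet A against Rest: payoffs 1, 0, 6, -5 → best response Moderate.
Fleet A against Light: payoffs 8, 9, -1, 7 → best response Light.
Fleet A against Moderate: payoffs 8, -7, 3, -9 → best response Rest.
Fleet B against Rest: payoffs -5, 5, 9 → best response Moderate.
Fleet B against Light: payoffs -3, 5, 0 → best response Light.
Fleet B against Moderate: payoffs 8, 0, 2 → best response Rest.
Fleet B against Heavy: payoffs -8, 3, 8 → best response Moderate.
Mutual best responses: (Rest, Moderate); (Light, Light); (Moderate, Rest).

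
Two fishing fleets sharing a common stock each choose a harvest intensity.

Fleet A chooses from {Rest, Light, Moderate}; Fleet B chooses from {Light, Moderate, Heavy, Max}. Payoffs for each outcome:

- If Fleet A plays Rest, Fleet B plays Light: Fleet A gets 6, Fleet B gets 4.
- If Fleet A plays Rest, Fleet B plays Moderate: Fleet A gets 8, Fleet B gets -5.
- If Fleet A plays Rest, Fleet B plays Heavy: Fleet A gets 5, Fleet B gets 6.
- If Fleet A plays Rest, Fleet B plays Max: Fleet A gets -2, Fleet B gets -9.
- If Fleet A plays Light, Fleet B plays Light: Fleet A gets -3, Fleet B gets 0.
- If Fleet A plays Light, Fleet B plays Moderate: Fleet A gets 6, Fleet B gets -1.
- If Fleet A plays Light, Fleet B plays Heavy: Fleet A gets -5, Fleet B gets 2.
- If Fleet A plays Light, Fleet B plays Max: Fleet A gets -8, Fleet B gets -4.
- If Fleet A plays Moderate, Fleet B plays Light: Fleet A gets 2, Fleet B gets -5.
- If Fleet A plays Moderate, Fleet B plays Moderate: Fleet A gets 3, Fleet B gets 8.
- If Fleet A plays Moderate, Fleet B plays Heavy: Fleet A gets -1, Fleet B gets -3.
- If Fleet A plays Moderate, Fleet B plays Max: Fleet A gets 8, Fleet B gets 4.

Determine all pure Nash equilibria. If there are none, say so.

The unique pure-strategy Nash equilibrium is (Rest, Heavy).

(Rest, Light): Fleet B can switch to Heavy (4 → 6). Not NE.
(Rest, Moderate): Fleet B can switch to Light (-5 → 4). Not NE.
(Rest, Heavy): Fleet A gets 5, best alternative -1; Fleet B gets 6, best alternative 4. No profitable deviation — NE.
(Rest, Max): Fleet A can switch to Moderate (-2 → 8). Not NE.
(Light, Light): Fleet A can switch to Rest (-3 → 6). Not NE.
(Light, Moderate): Fleet A can switch to Rest (6 → 8). Not NE.
(Light, Heavy): Fleet A can switch to Rest (-5 → 5). Not NE.
(Light, Max): Fleet A can switch to Rest (-8 → -2). Not NE.
(Moderate, Light): Fleet A can switch to Rest (2 → 6). Not NE.
(Moderate, Moderate): Fleet A can switch to Rest (3 → 8). Not NE.
(Moderate, Heavy): Fleet A can switch to Rest (-1 → 5). Not NE.
(Moderate, Max): Fleet B can switch to Moderate (4 → 8). Not NE.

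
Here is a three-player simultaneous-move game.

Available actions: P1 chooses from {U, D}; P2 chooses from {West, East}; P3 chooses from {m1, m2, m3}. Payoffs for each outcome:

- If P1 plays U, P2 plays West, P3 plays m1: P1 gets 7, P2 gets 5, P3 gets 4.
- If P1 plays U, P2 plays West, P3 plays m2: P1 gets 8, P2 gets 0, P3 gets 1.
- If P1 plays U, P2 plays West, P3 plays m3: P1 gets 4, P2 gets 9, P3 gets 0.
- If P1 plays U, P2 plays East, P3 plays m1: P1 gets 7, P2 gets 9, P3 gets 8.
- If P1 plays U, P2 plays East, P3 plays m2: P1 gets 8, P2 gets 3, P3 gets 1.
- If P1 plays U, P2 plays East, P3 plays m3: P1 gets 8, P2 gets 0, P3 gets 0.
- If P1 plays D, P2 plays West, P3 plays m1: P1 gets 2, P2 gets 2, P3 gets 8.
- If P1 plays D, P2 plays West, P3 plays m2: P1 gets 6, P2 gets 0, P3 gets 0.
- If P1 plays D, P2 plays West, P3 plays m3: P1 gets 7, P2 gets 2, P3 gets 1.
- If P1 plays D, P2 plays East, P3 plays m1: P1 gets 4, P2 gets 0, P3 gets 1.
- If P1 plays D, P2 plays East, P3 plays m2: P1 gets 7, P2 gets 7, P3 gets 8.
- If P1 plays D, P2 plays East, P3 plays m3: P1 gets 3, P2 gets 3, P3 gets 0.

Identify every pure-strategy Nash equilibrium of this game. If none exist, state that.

(U, East, m1)

(U, West, m1): P2 can switch to East (5 → 9). Not NE.
(U, West, m2): P2 can switch to East (0 → 3). Not NE.
(U, West, m3): P1 can switch to D (4 → 7). Not NE.
(U, East, m1): P1 gets 7, best alternative 4; P2 gets 9, best alternative 5; P3 gets 8, best alternative 1. No profitable deviation — NE.
(U, East, m2): P3 can switch to m1 (1 → 8). Not NE.
(U, East, m3): P2 can switch to West (0 → 9). Not NE.
(D, West, m1): P1 can switch to U (2 → 7). Not NE.
(The remaining 5 profiles each have a profitable deviation by the same check.)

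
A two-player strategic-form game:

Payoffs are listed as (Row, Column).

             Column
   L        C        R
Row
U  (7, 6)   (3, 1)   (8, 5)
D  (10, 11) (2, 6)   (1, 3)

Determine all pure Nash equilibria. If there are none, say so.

Row against L: payoffs 7, 10 → best response D.
Row against C: payoffs 3, 2 → best response U.
Row against R: payoffs 8, 1 → best response U.
Column against U: payoffs 6, 1, 5 → best response L.
Column against D: payoffs 11, 6, 3 → best response L.
Mutual best responses: (D, L).

Pure NE: (D, L)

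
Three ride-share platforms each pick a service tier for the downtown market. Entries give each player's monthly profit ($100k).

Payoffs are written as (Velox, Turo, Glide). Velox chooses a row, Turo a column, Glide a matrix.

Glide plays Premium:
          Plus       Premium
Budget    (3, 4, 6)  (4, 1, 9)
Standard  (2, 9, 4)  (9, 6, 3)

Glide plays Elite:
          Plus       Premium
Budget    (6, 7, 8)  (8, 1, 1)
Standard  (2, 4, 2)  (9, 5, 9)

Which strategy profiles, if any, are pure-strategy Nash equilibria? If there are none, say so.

(Budget, Plus, Premium): Glide can switch to Elite (6 → 8). Not NE.
(Budget, Plus, Elite): Velox gets 6, best alternative 2; Turo gets 7, best alternative 1; Glide gets 8, best alternative 6. No profitable deviation — NE.
(Budget, Premium, Premium): Velox can switch to Standard (4 → 9). Not NE.
(Budget, Premium, Elite): Velox can switch to Standard (8 → 9). Not NE.
(Standard, Plus, Premium): Velox can switch to Budget (2 → 3). Not NE.
(Standard, Plus, Elite): Velox can switch to Budget (2 → 6). Not NE.
(Standard, Premium, Premium): Turo can switch to Plus (6 → 9). Not NE.
(Standard, Premium, Elite): Velox gets 9, best alternative 8; Turo gets 5, best alternative 4; Glide gets 9, best alternative 3. No profitable deviation — NE.

Pure-strategy Nash equilibria: (Budget, Plus, Elite), (Standard, Premium, Elite)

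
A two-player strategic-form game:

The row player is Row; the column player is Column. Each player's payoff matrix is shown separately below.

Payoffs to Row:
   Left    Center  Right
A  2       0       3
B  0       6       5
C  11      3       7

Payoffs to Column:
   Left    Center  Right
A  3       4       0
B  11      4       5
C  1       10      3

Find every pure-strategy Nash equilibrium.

For each player, find the best response to each opponent profile; mutual best responses are the pure NE.
Row against Left: payoffs 2, 0, 11 → best response C.
Row against Center: payoffs 0, 6, 3 → best response B.
Row against Right: payoffs 3, 5, 7 → best response C.
Column against A: payoffs 3, 4, 0 → best response Center.
Column against B: payoffs 11, 4, 5 → best response Left.
Column against C: payoffs 1, 10, 3 → best response Center.
No profile is a mutual best response for all players.

This game has no pure Nash equilibrium.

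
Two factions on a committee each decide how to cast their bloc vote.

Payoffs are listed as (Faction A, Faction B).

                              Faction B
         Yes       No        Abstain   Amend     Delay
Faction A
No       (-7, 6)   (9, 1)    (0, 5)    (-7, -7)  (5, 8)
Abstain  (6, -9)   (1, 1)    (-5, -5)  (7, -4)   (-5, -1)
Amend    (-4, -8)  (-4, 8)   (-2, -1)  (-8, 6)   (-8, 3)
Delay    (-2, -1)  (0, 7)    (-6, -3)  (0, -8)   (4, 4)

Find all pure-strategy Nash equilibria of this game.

The unique pure-strategy Nash equilibrium is (No, Delay).

(No, Yes): Faction A can switch to Abstain (-7 → 6). Not NE.
(No, No): Faction B can switch to Yes (1 → 6). Not NE.
(No, Abstain): Faction B can switch to Yes (5 → 6). Not NE.
(No, Amend): Faction A can switch to Abstain (-7 → 7). Not NE.
(No, Delay): Faction A gets 5, best alternative 4; Faction B gets 8, best alternative 6. No profitable deviation — NE.
(Abstain, Yes): Faction B can switch to No (-9 → 1). Not NE.
(Abstain, No): Faction A can switch to No (1 → 9). Not NE.
(Abstain, Abstain): Faction A can switch to No (-5 → 0). Not NE.
(Abstain, Amend): Faction B can switch to No (-4 → 1). Not NE.
(Abstain, Delay): Faction A can switch to No (-5 → 5). Not NE.
(Amend, Yes): Faction A can switch to Abstain (-4 → 6). Not NE.
(The remaining 9 profiles each have a profitable deviation by the same check.)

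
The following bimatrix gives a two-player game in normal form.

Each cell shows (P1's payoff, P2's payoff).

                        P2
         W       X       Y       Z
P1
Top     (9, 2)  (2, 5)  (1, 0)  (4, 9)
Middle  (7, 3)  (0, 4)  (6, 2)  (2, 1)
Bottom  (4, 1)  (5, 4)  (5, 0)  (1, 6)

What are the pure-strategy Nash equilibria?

P1 against W: payoffs 9, 7, 4 → best response Top.
P1 against X: payoffs 2, 0, 5 → best response Bottom.
P1 against Y: payoffs 1, 6, 5 → best response Middle.
P1 against Z: payoffs 4, 2, 1 → best response Top.
P2 against Top: payoffs 2, 5, 0, 9 → best response Z.
P2 against Middle: payoffs 3, 4, 2, 1 → best response X.
P2 against Bottom: payoffs 1, 4, 0, 6 → best response Z.
Mutual best responses: (Top, Z).

The unique pure-strategy Nash equilibrium is (Top, Z).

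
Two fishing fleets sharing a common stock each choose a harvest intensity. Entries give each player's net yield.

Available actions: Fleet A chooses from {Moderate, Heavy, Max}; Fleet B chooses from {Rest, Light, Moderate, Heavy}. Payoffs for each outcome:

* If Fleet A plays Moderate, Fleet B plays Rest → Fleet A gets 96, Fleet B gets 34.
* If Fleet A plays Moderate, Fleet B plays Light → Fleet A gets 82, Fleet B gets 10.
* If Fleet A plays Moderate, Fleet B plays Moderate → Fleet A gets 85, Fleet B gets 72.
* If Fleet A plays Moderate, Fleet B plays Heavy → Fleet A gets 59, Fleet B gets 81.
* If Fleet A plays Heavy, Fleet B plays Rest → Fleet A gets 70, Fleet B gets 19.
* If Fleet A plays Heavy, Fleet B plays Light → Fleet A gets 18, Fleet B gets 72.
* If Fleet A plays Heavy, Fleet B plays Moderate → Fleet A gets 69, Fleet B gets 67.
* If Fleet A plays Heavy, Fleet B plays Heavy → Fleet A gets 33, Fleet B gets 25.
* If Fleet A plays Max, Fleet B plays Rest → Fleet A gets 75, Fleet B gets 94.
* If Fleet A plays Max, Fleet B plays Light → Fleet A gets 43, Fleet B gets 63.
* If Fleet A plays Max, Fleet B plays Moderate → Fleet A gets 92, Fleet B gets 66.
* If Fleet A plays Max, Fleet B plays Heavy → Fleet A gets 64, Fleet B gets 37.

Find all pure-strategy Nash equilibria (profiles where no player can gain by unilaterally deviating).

No pure-strategy Nash equilibrium.

Fleet A against Rest: payoffs 96, 70, 75 → best response Moderate.
Fleet A against Light: payoffs 82, 18, 43 → best response Moderate.
Fleet A against Moderate: payoffs 85, 69, 92 → best response Max.
Fleet A against Heavy: payoffs 59, 33, 64 → best response Max.
Fleet B against Moderate: payoffs 34, 10, 72, 81 → best response Heavy.
Fleet B against Heavy: payoffs 19, 72, 67, 25 → best response Light.
Fleet B against Max: payoffs 94, 63, 66, 37 → best response Rest.
No profile is a mutual best response for all players.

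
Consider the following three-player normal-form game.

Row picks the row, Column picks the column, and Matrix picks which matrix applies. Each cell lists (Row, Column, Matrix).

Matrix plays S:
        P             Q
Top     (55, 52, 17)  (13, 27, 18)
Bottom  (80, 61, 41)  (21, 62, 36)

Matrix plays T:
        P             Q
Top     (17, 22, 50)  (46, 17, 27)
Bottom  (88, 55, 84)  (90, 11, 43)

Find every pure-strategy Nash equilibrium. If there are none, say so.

Pure NE: (Bottom, P, T)

Row against (P, S): payoffs 55, 80 → best response Bottom.
Row against (P, T): payoffs 17, 88 → best response Bottom.
Row against (Q, S): payoffs 13, 21 → best response Bottom.
Row against (Q, T): payoffs 46, 90 → best response Bottom.
Column against (Top, S): payoffs 52, 27 → best response P.
Column against (Top, T): payoffs 22, 17 → best response P.
Column against (Bottom, S): payoffs 61, 62 → best response Q.
Column against (Bottom, T): payoffs 55, 11 → best response P.
Matrix against (Top, P): payoffs 17, 50 → best response T.
Matrix against (Top, Q): payoffs 18, 27 → best response T.
Matrix against (Bottom, P): payoffs 41, 84 → best response T.
Matrix against (Bottom, Q): payoffs 36, 43 → best response T.
Mutual best responses: (Bottom, P, T).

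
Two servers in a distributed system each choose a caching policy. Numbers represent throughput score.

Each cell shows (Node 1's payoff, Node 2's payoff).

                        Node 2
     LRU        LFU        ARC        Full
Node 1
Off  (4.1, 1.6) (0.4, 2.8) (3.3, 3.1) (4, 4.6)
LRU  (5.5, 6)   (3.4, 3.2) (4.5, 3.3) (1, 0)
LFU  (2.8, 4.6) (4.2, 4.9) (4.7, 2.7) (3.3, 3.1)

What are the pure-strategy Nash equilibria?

(Off, Full); (LRU, LRU); (LFU, LFU)

Node 1 against LRU: payoffs 4.1, 5.5, 2.8 → best response LRU.
Node 1 against LFU: payoffs 0.4, 3.4, 4.2 → best response LFU.
Node 1 against ARC: payoffs 3.3, 4.5, 4.7 → best response LFU.
Node 1 against Full: payoffs 4, 1, 3.3 → best response Off.
Node 2 against Off: payoffs 1.6, 2.8, 3.1, 4.6 → best response Full.
Node 2 against LRU: payoffs 6, 3.2, 3.3, 0 → best response LRU.
Node 2 against LFU: payoffs 4.6, 4.9, 2.7, 3.1 → best response LFU.
Mutual best responses: (Off, Full); (LRU, LRU); (LFU, LFU).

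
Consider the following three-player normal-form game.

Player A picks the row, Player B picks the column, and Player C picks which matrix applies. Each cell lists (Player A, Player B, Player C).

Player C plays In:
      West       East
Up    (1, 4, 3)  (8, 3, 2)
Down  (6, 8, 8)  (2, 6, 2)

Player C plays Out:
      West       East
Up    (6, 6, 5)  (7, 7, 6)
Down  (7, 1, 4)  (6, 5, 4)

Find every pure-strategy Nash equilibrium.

(Up, West, In): Player A can switch to Down (1 → 6). Not NE.
(Up, West, Out): Player A can switch to Down (6 → 7). Not NE.
(Up, East, In): Player B can switch to West (3 → 4). Not NE.
(Up, East, Out): Player A gets 7, best alternative 6; Player B gets 7, best alternative 6; Player C gets 6, best alternative 2. No profitable deviation — NE.
(Down, West, In): Player A gets 6, best alternative 1; Player B gets 8, best alternative 6; Player C gets 8, best alternative 4. No profitable deviation — NE.
(Down, West, Out): Player B can switch to East (1 → 5). Not NE.
(Down, East, In): Player A can switch to Up (2 → 8). Not NE.
(Down, East, Out): Player A can switch to Up (6 → 7). Not NE.

(Up, East, Out), (Down, West, In)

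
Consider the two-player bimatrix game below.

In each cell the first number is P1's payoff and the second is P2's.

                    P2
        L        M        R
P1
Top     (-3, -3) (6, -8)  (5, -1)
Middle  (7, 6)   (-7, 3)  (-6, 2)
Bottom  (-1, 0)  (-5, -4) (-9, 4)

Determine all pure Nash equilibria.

Mark each player's best response to every combination of opponents' strategies; a profile where every player is best-responding is a pure Nash equilibrium.
P1 against L: payoffs -3, 7, -1 → best response Middle.
P1 against M: payoffs 6, -7, -5 → best response Top.
P1 against R: payoffs 5, -6, -9 → best response Top.
P2 against Top: payoffs -3, -8, -1 → best response R.
P2 against Middle: payoffs 6, 3, 2 → best response L.
P2 against Bottom: payoffs 0, -4, 4 → best response R.
Mutual best responses: (Top, R); (Middle, L).

(Top, R); (Middle, L)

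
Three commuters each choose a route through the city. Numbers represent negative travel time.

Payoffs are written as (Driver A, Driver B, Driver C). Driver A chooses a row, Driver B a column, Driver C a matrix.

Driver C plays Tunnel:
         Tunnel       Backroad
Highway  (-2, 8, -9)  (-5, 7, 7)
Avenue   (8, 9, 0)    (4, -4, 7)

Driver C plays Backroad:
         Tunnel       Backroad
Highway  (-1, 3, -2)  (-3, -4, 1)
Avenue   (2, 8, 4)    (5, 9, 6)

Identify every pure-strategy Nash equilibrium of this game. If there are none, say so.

This game has no pure Nash equilibrium.

(Highway, Tunnel, Tunnel): Driver A can switch to Avenue (-2 → 8). Not NE.
(Highway, Tunnel, Backroad): Driver A can switch to Avenue (-1 → 2). Not NE.
(Highway, Backroad, Tunnel): Driver A can switch to Avenue (-5 → 4). Not NE.
(Highway, Backroad, Backroad): Driver A can switch to Avenue (-3 → 5). Not NE.
(Avenue, Tunnel, Tunnel): Driver C can switch to Backroad (0 → 4). Not NE.
(Avenue, Tunnel, Backroad): Driver B can switch to Backroad (8 → 9). Not NE.
(The remaining 2 profiles each have a profitable deviation by the same check.)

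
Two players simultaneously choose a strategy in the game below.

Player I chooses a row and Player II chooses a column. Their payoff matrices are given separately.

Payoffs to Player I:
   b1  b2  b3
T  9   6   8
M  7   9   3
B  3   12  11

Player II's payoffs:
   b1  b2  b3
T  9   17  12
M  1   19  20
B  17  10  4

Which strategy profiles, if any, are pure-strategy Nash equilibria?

Player I against b1: payoffs 9, 7, 3 → best response T.
Player I against b2: payoffs 6, 9, 12 → best response B.
Player I against b3: payoffs 8, 3, 11 → best response B.
Player II against T: payoffs 9, 17, 12 → best response b2.
Player II against M: payoffs 1, 19, 20 → best response b3.
Player II against B: payoffs 17, 10, 4 → best response b1.
No profile is a mutual best response for all players.

This game has no pure Nash equilibrium.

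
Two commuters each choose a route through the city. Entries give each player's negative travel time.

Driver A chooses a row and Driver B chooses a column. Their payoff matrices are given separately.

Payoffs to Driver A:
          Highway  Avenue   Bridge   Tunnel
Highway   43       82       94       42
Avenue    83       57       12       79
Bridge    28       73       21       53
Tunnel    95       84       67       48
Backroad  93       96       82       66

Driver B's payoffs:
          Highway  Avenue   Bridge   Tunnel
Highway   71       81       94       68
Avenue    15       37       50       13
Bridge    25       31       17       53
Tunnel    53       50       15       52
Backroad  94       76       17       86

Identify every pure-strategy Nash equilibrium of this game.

(Highway, Highway): Driver A can switch to Avenue (43 → 83). Not NE.
(Highway, Avenue): Driver A can switch to Tunnel (82 → 84). Not NE.
(Highway, Bridge): Driver A gets 94, best alternative 82; Driver B gets 94, best alternative 81. No profitable deviation — NE.
(Highway, Tunnel): Driver A can switch to Avenue (42 → 79). Not NE.
(Avenue, Highway): Driver A can switch to Tunnel (83 → 95). Not NE.
(Avenue, Avenue): Driver A can switch to Highway (57 → 82). Not NE.
(Avenue, Bridge): Driver A can switch to Highway (12 → 94). Not NE.
(Avenue, Tunnel): Driver B can switch to Highway (13 → 15). Not NE.
(Bridge, Highway): Driver A can switch to Highway (28 → 43). Not NE.
(Bridge, Avenue): Driver A can switch to Highway (73 → 82). Not NE.
(Bridge, Bridge): Driver A can switch to Highway (21 → 94). Not NE.
(Bridge, Tunnel): Driver A can switch to Avenue (53 → 79). Not NE.
(Tunnel, Highway): Driver A gets 95, best alternative 93; Driver B gets 53, best alternative 52. No profitable deviation — NE.
(Tunnel, Avenue): Driver A can switch to Backroad (84 → 96). Not NE.
(The remaining 6 profiles each have a profitable deviation by the same check.)

Pure-strategy Nash equilibria: (Highway, Bridge) and (Tunnel, Highway)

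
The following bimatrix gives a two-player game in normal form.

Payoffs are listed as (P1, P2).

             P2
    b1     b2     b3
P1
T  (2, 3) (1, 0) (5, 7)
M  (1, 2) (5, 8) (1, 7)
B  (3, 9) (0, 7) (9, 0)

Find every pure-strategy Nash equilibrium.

The pure Nash equilibria are (M, b2), (B, b1).

For each player, find the best response to each opponent profile; mutual best responses are the pure NE.
P1 against b1: payoffs 2, 1, 3 → best response B.
P1 against b2: payoffs 1, 5, 0 → best response M.
P1 against b3: payoffs 5, 1, 9 → best response B.
P2 against T: payoffs 3, 0, 7 → best response b3.
P2 against M: payoffs 2, 8, 7 → best response b2.
P2 against B: payoffs 9, 7, 0 → best response b1.
Mutual best responses: (M, b2); (B, b1).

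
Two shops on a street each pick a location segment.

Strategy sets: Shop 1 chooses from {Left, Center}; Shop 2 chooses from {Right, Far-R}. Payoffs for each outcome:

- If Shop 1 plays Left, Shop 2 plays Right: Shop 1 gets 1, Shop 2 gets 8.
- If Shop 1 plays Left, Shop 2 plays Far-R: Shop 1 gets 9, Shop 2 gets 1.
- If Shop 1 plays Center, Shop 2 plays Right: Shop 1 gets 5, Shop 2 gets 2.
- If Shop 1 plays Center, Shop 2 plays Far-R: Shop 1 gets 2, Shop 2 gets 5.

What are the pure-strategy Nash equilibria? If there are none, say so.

Check each profile: it is a Nash equilibrium iff no player can strictly gain by switching unilaterally.
(Left, Right): Shop 1 can switch to Center (1 → 5). Not NE.
(Left, Far-R): Shop 2 can switch to Right (1 → 8). Not NE.
(Center, Right): Shop 2 can switch to Far-R (2 → 5). Not NE.
(Center, Far-R): Shop 1 can switch to Left (2 → 9). Not NE.

There is no pure-strategy Nash equilibrium.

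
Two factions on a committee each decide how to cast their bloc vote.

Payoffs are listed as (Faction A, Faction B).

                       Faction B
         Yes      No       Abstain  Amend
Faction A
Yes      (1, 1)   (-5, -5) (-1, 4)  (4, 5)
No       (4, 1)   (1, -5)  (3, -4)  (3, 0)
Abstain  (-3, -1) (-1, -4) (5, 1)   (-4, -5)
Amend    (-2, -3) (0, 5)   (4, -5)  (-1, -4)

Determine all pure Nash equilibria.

For each strategy profile, look for a profitable unilateral deviation.
(Yes, Yes): Faction A can switch to No (1 → 4). Not NE.
(Yes, No): Faction A can switch to No (-5 → 1). Not NE.
(Yes, Abstain): Faction A can switch to No (-1 → 3). Not NE.
(Yes, Amend): Faction A gets 4, best alternative 3; Faction B gets 5, best alternative 4. No profitable deviation — NE.
(No, Yes): Faction A gets 4, best alternative 1; Faction B gets 1, best alternative 0. No profitable deviation — NE.
(No, No): Faction B can switch to Yes (-5 → 1). Not NE.
(No, Abstain): Faction A can switch to Abstain (3 → 5). Not NE.
(No, Amend): Faction A can switch to Yes (3 → 4). Not NE.
(Abstain, Yes): Faction A can switch to Yes (-3 → 1). Not NE.
(Abstain, No): Faction A can switch to No (-1 → 1). Not NE.
(Abstain, Abstain): Faction A gets 5, best alternative 4; Faction B gets 1, best alternative -1. No profitable deviation — NE.
(Abstain, Amend): Faction A can switch to Yes (-4 → 4). Not NE.
(Amend, Yes): Faction A can switch to Yes (-2 → 1). Not NE.
(The remaining 3 profiles each have a profitable deviation by the same check.)

Pure-strategy Nash equilibria: (Yes, Amend), (No, Yes), (Abstain, Abstain)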